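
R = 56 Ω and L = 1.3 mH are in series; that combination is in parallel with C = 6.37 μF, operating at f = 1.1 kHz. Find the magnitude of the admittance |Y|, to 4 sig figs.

ω = 2πf = 6912 rad/s
X_L = ωL = 8.985 Ω
X_C = 1/(ωC) = 22.71 Ω
Branch 1 (R+jX_L): Z₁ = 56.00 + j8.985 Ω, |Z₁| = 56.72 Ω
Branch 2 (−jX_C): Z₂ = −j22.71 Ω
Parallel: Z = Z₁Z₂/(Z₁+Z₂), |Z| = 22.34 Ω, ∠Z = -67.11°
|Y| = 1/|Z| = 44.76 mS

44.76 mS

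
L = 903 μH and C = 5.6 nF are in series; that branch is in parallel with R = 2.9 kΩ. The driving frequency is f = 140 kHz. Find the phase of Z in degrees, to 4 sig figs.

ω = 2πf = 879600 rad/s
X_L = ωL = 794.3 Ω
X_C = 1/(ωC) = 203.0 Ω
Branch 1: Z₁ = R = 2900 Ω
Branch 2 (series LC): Z₂ = j(X_L − X_C) = j591.3 Ω
Parallel: Z = Z₁Z₂/(Z₁+Z₂), |Z| = 579.4 Ω, ∠Z = 78.48°

78.48°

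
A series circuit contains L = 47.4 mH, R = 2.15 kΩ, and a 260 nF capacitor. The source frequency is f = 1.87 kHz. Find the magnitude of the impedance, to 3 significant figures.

ω = 2πf = 11750 rad/s
X_L = ωL = 557 Ω
X_C = 1/(ωC) = 327 Ω
Net reactance X = X_L − X_C = 230 Ω
Z = 2150 + j230 Ω
|Z| = √(2150² + 230²) = 2160 Ω

2160 Ω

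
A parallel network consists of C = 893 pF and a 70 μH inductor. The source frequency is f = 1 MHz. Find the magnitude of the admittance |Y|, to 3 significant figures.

3.34 mS

ω = 2πf = 6.283e+06 rad/s
X_L = ωL = 440 Ω
X_C = 1/(ωC) = 178 Ω
Parallel: admittances add. Y = 1/(jωL) + jωC
Y = (0 + j0.00334) S
|Y| = 0.00334 S → |Z| = 1/|Y| = 300 Ω, ∠Z = −∠Y = -90.0°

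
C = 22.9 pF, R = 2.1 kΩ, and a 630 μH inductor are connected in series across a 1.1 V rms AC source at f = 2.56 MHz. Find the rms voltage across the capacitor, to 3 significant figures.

ω = 2πf = 1.608e+07 rad/s
X_L = ωL = 10100 Ω
X_C = 1/(ωC) = 2710 Ω
Net reactance X = X_L − X_C = 7420 Ω
Z = 2100 + j7420 Ω
|Z| = √(2100² + 7420²) = 7710 Ω
I = V/|Z| = 143 μA
V_C = I·|Z_C| = 0.000143 × 2710 = 0.387 V

0.387 V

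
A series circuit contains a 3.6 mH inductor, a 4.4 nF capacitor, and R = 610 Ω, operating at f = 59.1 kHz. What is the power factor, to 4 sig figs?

ω = 2πf = 371300 rad/s
X_L = ωL = 1337 Ω
X_C = 1/(ωC) = 612.0 Ω
Net reactance X = X_L − X_C = 724.8 Ω
Z = 610.0 + j724.8 Ω
|Z| = √(610.0² + 724.8²) = 947.3 Ω
∠Z = arctan(724.8/610.0) = 49.91°
cos φ = cos(49.91°) = 0.6439

0.6439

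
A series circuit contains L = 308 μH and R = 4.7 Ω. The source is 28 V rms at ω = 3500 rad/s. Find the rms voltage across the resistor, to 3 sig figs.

27.3 V

X_L = ωL = 1.08 Ω
Z = 4.70 + j1.08 Ω
|Z| = √(4.70² + 1.08²) = 4.82 Ω
I = V/|Z| = 5.81 A
V_R = I·|Z_R| = 5.81 × 4.70 = 27.3 V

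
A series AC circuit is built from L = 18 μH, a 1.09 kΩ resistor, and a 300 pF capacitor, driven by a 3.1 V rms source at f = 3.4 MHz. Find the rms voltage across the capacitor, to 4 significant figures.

0.4343 V

ω = 2πf = 2.136e+07 rad/s
X_L = ωL = 384.5 Ω
X_C = 1/(ωC) = 156.0 Ω
Net reactance X = X_L − X_C = 228.5 Ω
Z = 1090 + j228.5 Ω
|Z| = √(1090² + 228.5²) = 1114 Ω
I = V/|Z| = 2.784 mA
V_C = I·|Z_C| = 0.002784 × 156.0 = 0.4343 V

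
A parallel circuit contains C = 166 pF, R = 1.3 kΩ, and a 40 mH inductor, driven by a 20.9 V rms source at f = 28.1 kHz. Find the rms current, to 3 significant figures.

ω = 2πf = 176600 rad/s
X_L = ωL = 7060 Ω
X_C = 1/(ωC) = 34100 Ω
Parallel: admittances add. Y = 1/R + 1/(jωL) + jωC
Y = (0.000769 − j0.000112) S
|Y| = 0.000777 S → |Z| = 1/|Y| = 1290 Ω, ∠Z = −∠Y = 8.31°
I = V/|Z| = 20.9/1290 = 16.2 mA

16.2 mA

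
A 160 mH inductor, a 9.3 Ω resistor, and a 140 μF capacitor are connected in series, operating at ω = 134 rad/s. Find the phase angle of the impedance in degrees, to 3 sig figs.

-73.7°

X_L = ωL = 21.4 Ω
X_C = 1/(ωC) = 53.3 Ω
Net reactance X = X_L − X_C = -31.9 Ω
Z = 9.30 − j31.9 Ω
|Z| = √(9.30² + 31.9²) = 33.2 Ω
∠Z = arctan(-31.9/9.30) = -73.7°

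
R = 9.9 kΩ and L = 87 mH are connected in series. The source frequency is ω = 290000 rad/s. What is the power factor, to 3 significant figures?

X_L = ωL = 25200 Ω
Z = 9900 + j25200 Ω
|Z| = √(9900² + 25200²) = 27100 Ω
∠Z = arctan(25200/9900) = 68.6°
cos φ = cos(68.6°) = 0.365

0.365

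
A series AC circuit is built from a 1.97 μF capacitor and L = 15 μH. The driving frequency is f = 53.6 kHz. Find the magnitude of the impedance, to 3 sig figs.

ω = 2πf = 336800 rad/s
X_L = ωL = 5.05 Ω
X_C = 1/(ωC) = 1.51 Ω
Net reactance X = X_L − X_C = 3.54 Ω
Z = j3.54 Ω
|Z| = √(0² + 3.54²) = 3.54 Ω

3.54 Ω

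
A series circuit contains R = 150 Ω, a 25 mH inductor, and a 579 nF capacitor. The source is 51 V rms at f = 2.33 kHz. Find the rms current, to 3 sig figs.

ω = 2πf = 14640 rad/s
X_L = ωL = 366 Ω
X_C = 1/(ωC) = 118 Ω
Net reactance X = X_L − X_C = 248 Ω
Z = 150 + j248 Ω
|Z| = √(150² + 248²) = 290 Ω
I = V/|Z| = 51/290 = 176 mA

176 mA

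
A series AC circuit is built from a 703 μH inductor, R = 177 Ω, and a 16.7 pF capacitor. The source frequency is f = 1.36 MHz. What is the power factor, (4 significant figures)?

ω = 2πf = 8.545e+06 rad/s
X_L = ωL = 6007 Ω
X_C = 1/(ωC) = 7008 Ω
Net reactance X = X_L − X_C = -1000 Ω
Z = 177.0 − j1000 Ω
|Z| = √(177.0² + 1000²) = 1016 Ω
∠Z = arctan(-1000/177.0) = -79.97°
cos φ = cos(-79.97°) = 0.1742

0.1742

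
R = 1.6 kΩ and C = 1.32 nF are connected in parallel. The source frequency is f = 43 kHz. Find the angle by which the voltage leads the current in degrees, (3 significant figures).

-29.7°

ω = 2πf = 270200 rad/s
X_C = 1/(ωC) = 2800 Ω
Parallel: admittances add. Y = 1/R + jωC
Y = (0.000625 + j0.000357) S
|Y| = 0.000720 S → |Z| = 1/|Y| = 1390 Ω, ∠Z = −∠Y = -29.7°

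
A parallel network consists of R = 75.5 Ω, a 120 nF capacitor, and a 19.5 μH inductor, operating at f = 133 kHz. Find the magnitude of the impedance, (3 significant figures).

24.3 Ω

ω = 2πf = 835700 rad/s
X_L = ωL = 16.3 Ω
X_C = 1/(ωC) = 9.97 Ω
Parallel: admittances add. Y = 1/R + 1/(jωL) + jωC
Y = (0.0132 + j0.0389) S
|Y| = 0.0411 S → |Z| = 1/|Y| = 24.3 Ω, ∠Z = −∠Y = -71.2°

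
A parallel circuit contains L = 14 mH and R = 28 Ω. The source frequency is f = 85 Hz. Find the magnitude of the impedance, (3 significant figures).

7.22 Ω

ω = 2πf = 534.1 rad/s
X_L = ωL = 7.48 Ω
Parallel: admittances add. Y = 1/R + 1/(jωL)
Y = (0.0357 − j0.134) S
|Y| = 0.138 S → |Z| = 1/|Y| = 7.22 Ω, ∠Z = −∠Y = 75.0°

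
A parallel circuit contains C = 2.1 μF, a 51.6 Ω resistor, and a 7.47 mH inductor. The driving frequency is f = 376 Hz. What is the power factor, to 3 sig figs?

ω = 2πf = 2362 rad/s
X_L = ωL = 17.6 Ω
X_C = 1/(ωC) = 202 Ω
Parallel: admittances add. Y = 1/R + 1/(jωL) + jωC
Y = (0.0194 − j0.0517) S
|Y| = 0.0552 S → |Z| = 1/|Y| = 18.1 Ω, ∠Z = −∠Y = 69.5°
cos φ = cos(69.5°) = 0.351

0.351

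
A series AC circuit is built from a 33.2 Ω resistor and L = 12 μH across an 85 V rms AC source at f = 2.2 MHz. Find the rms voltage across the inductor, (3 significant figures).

ω = 2πf = 1.382e+07 rad/s
X_L = ωL = 166 Ω
Z = 33.2 + j166 Ω
|Z| = √(33.2² + 166²) = 169 Ω
I = V/|Z| = 502 mA
V_L = I·|Z_L| = 0.502 × 166 = 83.3 V

83.3 V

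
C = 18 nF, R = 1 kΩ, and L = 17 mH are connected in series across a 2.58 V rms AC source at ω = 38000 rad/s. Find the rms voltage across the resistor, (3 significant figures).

2.00 V

X_L = ωL = 646 Ω
X_C = 1/(ωC) = 1460 Ω
Net reactance X = X_L − X_C = -816 Ω
Z = 1000 − j816 Ω
|Z| = √(1000² + 816²) = 1290 Ω
I = V/|Z| = 2.00 mA
V_R = I·|Z_R| = 0.00200 × 1000 = 2.00 V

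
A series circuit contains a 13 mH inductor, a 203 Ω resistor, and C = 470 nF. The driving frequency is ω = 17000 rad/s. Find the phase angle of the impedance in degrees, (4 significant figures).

25.27°

X_L = ωL = 221.0 Ω
X_C = 1/(ωC) = 125.2 Ω
Net reactance X = X_L − X_C = 95.84 Ω
Z = 203.0 + j95.84 Ω
|Z| = √(203.0² + 95.84²) = 224.5 Ω
∠Z = arctan(95.84/203.0) = 25.27°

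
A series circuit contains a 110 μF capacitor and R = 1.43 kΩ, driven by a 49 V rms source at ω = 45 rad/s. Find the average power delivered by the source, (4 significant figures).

X_C = 1/(ωC) = 202.0 Ω
Z = 1430 − j202.0 Ω
|Z| = √(1430² + 202.0²) = 1444 Ω
∠Z = arctan(-202.0/1430) = -8.041°
I = V/|Z| = 33.93 mA
P = VI cos φ = 49 × 0.03393 × cos(-8.041°) = 1.646 W

1.646 W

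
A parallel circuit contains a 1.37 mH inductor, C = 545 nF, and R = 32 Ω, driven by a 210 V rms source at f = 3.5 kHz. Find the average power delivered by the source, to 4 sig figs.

1.378 kW

ω = 2πf = 21990 rad/s
X_L = ωL = 30.13 Ω
X_C = 1/(ωC) = 83.44 Ω
Parallel: admittances add. Y = 1/R + 1/(jωL) + jωC
Y = (0.03125 − j0.02121) S
|Y| = 0.03777 S → |Z| = 1/|Y| = 26.48 Ω, ∠Z = −∠Y = 34.16°
I = V/|Z| = 7.931 A
P = VI cos φ = 210 × 7.931 × cos(34.16°) = 1.378 kW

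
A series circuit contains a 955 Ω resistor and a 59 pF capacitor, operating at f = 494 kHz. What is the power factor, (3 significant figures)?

0.172

ω = 2πf = 3.104e+06 rad/s
X_C = 1/(ωC) = 5460 Ω
Z = 955 − j5460 Ω
|Z| = √(955² + 5460²) = 5540 Ω
∠Z = arctan(-5460/955) = -80.1°
cos φ = cos(-80.1°) = 0.172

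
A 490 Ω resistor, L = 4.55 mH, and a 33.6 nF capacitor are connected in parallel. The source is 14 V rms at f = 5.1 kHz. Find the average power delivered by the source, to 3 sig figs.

ω = 2πf = 32040 rad/s
X_L = ωL = 146 Ω
X_C = 1/(ωC) = 929 Ω
Parallel: admittances add. Y = 1/R + 1/(jωL) + jωC
Y = (0.00204 − j0.00578) S
|Y| = 0.00613 S → |Z| = 1/|Y| = 163 Ω, ∠Z = −∠Y = 70.6°
I = V/|Z| = 85.8 mA
P = VI cos φ = 14 × 0.0858 × cos(70.6°) = 400 mW

400 mW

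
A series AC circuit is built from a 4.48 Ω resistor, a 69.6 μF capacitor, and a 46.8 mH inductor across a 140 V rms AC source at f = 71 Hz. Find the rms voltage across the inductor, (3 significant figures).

240 V

ω = 2πf = 446.1 rad/s
X_L = ωL = 20.9 Ω
X_C = 1/(ωC) = 32.2 Ω
Net reactance X = X_L − X_C = -11.3 Ω
Z = 4.48 − j11.3 Ω
|Z| = √(4.48² + 11.3²) = 12.2 Ω
I = V/|Z| = 11.5 A
V_L = I·|Z_L| = 11.5 × 20.9 = 240 V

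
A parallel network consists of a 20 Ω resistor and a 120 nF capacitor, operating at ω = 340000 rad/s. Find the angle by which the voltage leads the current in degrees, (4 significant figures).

-39.21°

X_C = 1/(ωC) = 24.51 Ω
Parallel: admittances add. Y = 1/R + jωC
Y = (0.05000 + j0.04080) S
|Y| = 0.06453 S → |Z| = 1/|Y| = 15.50 Ω, ∠Z = −∠Y = -39.21°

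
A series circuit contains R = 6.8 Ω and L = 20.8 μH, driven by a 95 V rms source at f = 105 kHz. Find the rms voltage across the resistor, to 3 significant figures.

ω = 2πf = 659700 rad/s
X_L = ωL = 13.7 Ω
Z = 6.80 + j13.7 Ω
|Z| = √(6.80² + 13.7²) = 15.3 Ω
I = V/|Z| = 6.20 A
V_R = I·|Z_R| = 6.20 × 6.80 = 42.2 V

42.2 V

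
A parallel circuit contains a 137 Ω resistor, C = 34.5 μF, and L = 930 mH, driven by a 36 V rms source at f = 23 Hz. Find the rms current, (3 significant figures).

ω = 2πf = 144.5 rad/s
X_L = ωL = 134 Ω
X_C = 1/(ωC) = 201 Ω
Parallel: admittances add. Y = 1/R + 1/(jωL) + jωC
Y = (0.00730 − j0.00245) S
|Y| = 0.00770 S → |Z| = 1/|Y| = 130 Ω, ∠Z = −∠Y = 18.6°
I = V/|Z| = 36/130 = 277 mA

277 mA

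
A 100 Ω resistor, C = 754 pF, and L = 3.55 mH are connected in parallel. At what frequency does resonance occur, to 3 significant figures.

97.3 kHz

ω₀ = 1/√(LC) = 1/√(0.00355 × 7.54e-10) = 611200 rad/s
f₀ = ω₀/(2π) = 97.3 kHz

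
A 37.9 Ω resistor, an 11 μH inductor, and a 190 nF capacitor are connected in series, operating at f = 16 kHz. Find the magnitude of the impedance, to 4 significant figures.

63.74 Ω

ω = 2πf = 100500 rad/s
X_L = ωL = 1.106 Ω
X_C = 1/(ωC) = 52.35 Ω
Net reactance X = X_L − X_C = -51.25 Ω
Z = 37.90 − j51.25 Ω
|Z| = √(37.90² + 51.25²) = 63.74 Ω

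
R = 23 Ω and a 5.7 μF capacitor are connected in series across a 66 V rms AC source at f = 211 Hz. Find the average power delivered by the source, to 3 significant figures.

5.55 W

ω = 2πf = 1326 rad/s
X_C = 1/(ωC) = 132 Ω
Z = 23.0 − j132 Ω
|Z| = √(23.0² + 132²) = 134 Ω
∠Z = arctan(-132/23.0) = -80.1°
I = V/|Z| = 491 mA
P = VI cos φ = 66 × 0.491 × cos(-80.1°) = 5.55 W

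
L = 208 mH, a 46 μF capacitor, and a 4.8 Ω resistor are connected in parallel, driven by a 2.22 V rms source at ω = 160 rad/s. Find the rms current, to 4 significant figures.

465.2 mA

X_L = ωL = 33.28 Ω
X_C = 1/(ωC) = 135.9 Ω
Parallel: admittances add. Y = 1/R + 1/(jωL) + jωC
Y = (0.2083 − j0.02269) S
|Y| = 0.2096 S → |Z| = 1/|Y| = 4.772 Ω, ∠Z = −∠Y = 6.215°
I = V/|Z| = 2.22/4.772 = 465.2 mA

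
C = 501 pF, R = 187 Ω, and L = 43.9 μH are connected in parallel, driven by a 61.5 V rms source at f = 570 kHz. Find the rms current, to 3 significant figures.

432 mA

ω = 2πf = 3.581e+06 rad/s
X_L = ωL = 157 Ω
X_C = 1/(ωC) = 557 Ω
Parallel: admittances add. Y = 1/R + 1/(jωL) + jωC
Y = (0.00535 − j0.00457) S
|Y| = 0.00703 S → |Z| = 1/|Y| = 142 Ω, ∠Z = −∠Y = 40.5°
I = V/|Z| = 61.5/142 = 432 mA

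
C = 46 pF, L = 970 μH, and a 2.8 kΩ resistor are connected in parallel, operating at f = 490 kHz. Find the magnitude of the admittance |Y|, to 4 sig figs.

ω = 2πf = 3.079e+06 rad/s
X_L = ωL = 2986 Ω
X_C = 1/(ωC) = 7061 Ω
Parallel: admittances add. Y = 1/R + 1/(jωL) + jωC
Y = (0.0003571 − j0.0001932) S
|Y| = 0.0004061 S → |Z| = 1/|Y| = 2463 Ω, ∠Z = −∠Y = 28.42°

406.1 μS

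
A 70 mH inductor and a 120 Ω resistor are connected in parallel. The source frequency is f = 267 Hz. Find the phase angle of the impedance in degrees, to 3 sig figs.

45.6°

ω = 2πf = 1678 rad/s
X_L = ωL = 117 Ω
Parallel: admittances add. Y = 1/R + 1/(jωL)
Y = (0.00833 − j0.00852) S
|Y| = 0.0119 S → |Z| = 1/|Y| = 83.9 Ω, ∠Z = −∠Y = 45.6°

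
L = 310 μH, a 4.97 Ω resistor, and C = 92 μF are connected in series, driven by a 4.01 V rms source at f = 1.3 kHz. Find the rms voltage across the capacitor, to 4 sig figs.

1.044 V

ω = 2πf = 8168 rad/s
X_L = ωL = 2.532 Ω
X_C = 1/(ωC) = 1.331 Ω
Net reactance X = X_L − X_C = 1.201 Ω
Z = 4.970 + j1.201 Ω
|Z| = √(4.970² + 1.201²) = 5.113 Ω
I = V/|Z| = 784.3 mA
V_C = I·|Z_C| = 0.7843 × 1.331 = 1.044 V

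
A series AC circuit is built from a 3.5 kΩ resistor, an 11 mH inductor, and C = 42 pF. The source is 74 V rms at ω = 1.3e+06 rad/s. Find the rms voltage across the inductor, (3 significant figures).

X_L = ωL = 14300 Ω
X_C = 1/(ωC) = 18300 Ω
Net reactance X = X_L − X_C = -4020 Ω
Z = 3500 − j4020 Ω
|Z| = √(3500² + 4020²) = 5330 Ω
I = V/|Z| = 13.9 mA
V_L = I·|Z_L| = 0.0139 × 14300 = 199 V

199 V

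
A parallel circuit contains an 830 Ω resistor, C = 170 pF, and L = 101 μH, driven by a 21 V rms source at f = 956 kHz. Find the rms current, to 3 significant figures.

28.5 mA

ω = 2πf = 6.007e+06 rad/s
X_L = ωL = 607 Ω
X_C = 1/(ωC) = 979 Ω
Parallel: admittances add. Y = 1/R + 1/(jωL) + jωC
Y = (0.00120 − j0.000627) S
|Y| = 0.00136 S → |Z| = 1/|Y| = 736 Ω, ∠Z = −∠Y = 27.5°
I = V/|Z| = 21/736 = 28.5 mA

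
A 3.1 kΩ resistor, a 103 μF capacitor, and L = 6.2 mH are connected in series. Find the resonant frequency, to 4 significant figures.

ω₀ = 1/√(LC) = 1/√(0.0062 × 0.000103) = 1251 rad/s
f₀ = ω₀/(2π) = 199.2 Hz

199.2 Hz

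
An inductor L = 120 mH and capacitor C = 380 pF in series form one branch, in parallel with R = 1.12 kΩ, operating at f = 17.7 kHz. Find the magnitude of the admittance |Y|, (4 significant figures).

ω = 2πf = 111200 rad/s
X_L = ωL = 13350 Ω
X_C = 1/(ωC) = 23660 Ω
Branch 1: Z₁ = R = 1120 Ω
Branch 2 (series LC): Z₂ = j(X_L − X_C) = −j10320 Ω
Parallel: Z = Z₁Z₂/(Z₁+Z₂), |Z| = 1113 Ω, ∠Z = -6.196°
|Y| = 1/|Z| = 898.1 μS

898.1 μS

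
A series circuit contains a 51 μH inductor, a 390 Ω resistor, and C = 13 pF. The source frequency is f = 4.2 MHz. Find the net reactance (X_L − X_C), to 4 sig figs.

ω = 2πf = 2.639e+07 rad/s
X_L = ωL = 1346 Ω
X_C = 1/(ωC) = 2915 Ω
X = 1346 − 2915 = -1569 Ω

-1569 Ω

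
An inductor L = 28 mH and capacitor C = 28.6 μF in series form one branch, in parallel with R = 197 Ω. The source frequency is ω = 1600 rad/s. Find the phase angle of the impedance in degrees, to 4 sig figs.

X_L = ωL = 44.80 Ω
X_C = 1/(ωC) = 21.85 Ω
Branch 1: Z₁ = R = 197.0 Ω
Branch 2 (series LC): Z₂ = j(X_L − X_C) = j22.95 Ω
Parallel: Z = Z₁Z₂/(Z₁+Z₂), |Z| = 22.79 Ω, ∠Z = 83.36°

83.36°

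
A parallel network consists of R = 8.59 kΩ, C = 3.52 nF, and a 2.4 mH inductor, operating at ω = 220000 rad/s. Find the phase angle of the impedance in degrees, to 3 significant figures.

X_L = ωL = 528 Ω
X_C = 1/(ωC) = 1290 Ω
Parallel: admittances add. Y = 1/R + 1/(jωL) + jωC
Y = (0.000116 − j0.00112) S
|Y| = 0.00113 S → |Z| = 1/|Y| = 888 Ω, ∠Z = −∠Y = 84.1°

84.1°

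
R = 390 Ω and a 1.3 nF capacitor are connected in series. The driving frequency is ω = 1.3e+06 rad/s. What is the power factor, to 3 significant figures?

0.550

X_C = 1/(ωC) = 592 Ω
Z = 390 − j592 Ω
|Z| = √(390² + 592²) = 709 Ω
∠Z = arctan(-592/390) = -56.6°
cos φ = cos(-56.6°) = 0.550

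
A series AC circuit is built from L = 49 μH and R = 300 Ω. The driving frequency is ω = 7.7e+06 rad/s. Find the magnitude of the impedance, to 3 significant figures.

X_L = ωL = 377 Ω
Z = 300 + j377 Ω
|Z| = √(300² + 377²) = 482 Ω

482 Ω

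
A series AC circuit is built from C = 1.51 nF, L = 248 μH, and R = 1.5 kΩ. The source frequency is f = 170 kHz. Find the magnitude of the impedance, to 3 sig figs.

ω = 2πf = 1.068e+06 rad/s
X_L = ωL = 265 Ω
X_C = 1/(ωC) = 620 Ω
Net reactance X = X_L − X_C = -355 Ω
Z = 1500 − j355 Ω
|Z| = √(1500² + 355²) = 1540 Ω

1540 Ω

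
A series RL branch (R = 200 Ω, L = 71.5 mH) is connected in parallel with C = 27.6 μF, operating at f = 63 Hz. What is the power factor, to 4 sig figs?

0.4321

ω = 2πf = 395.8 rad/s
X_L = ωL = 28.30 Ω
X_C = 1/(ωC) = 91.53 Ω
Branch 1 (R+jX_L): Z₁ = 200.0 + j28.30 Ω, |Z₁| = 202.0 Ω
Branch 2 (−jX_C): Z₂ = −j91.53 Ω
Parallel: Z = Z₁Z₂/(Z₁+Z₂), |Z| = 88.14 Ω, ∠Z = -64.40°
cos φ = cos(-64.40°) = 0.4321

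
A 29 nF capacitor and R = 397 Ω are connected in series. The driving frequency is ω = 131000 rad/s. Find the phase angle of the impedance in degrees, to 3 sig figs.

-33.5°

X_C = 1/(ωC) = 263 Ω
Z = 397 − j263 Ω
|Z| = √(397² + 263²) = 476 Ω
∠Z = arctan(-263/397) = -33.5°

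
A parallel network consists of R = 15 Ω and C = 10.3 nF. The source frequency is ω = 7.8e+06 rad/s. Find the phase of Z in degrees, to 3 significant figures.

X_C = 1/(ωC) = 12.4 Ω
Parallel: admittances add. Y = 1/R + jωC
Y = (0.0667 + j0.0803) S
|Y| = 0.104 S → |Z| = 1/|Y| = 9.58 Ω, ∠Z = −∠Y = -50.3°

-50.3°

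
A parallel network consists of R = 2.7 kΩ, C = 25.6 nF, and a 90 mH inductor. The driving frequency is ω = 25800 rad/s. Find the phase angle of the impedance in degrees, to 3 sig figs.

-31.8°

X_L = ωL = 2320 Ω
X_C = 1/(ωC) = 1510 Ω
Parallel: admittances add. Y = 1/R + 1/(jωL) + jωC
Y = (0.000370 + j0.000230) S
|Y| = 0.000436 S → |Z| = 1/|Y| = 2290 Ω, ∠Z = −∠Y = -31.8°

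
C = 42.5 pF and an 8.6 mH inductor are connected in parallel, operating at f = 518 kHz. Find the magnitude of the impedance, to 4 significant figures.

ω = 2πf = 3.255e+06 rad/s
X_L = ωL = 27990 Ω
X_C = 1/(ωC) = 7229 Ω
Parallel: admittances add. Y = 1/(jωL) + jωC
Y = (0 + j0.0001026) S
|Y| = 0.0001026 S → |Z| = 1/|Y| = 9747 Ω, ∠Z = −∠Y = -90.00°

9747 Ω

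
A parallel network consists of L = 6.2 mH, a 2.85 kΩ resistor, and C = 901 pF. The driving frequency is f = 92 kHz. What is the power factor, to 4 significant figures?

ω = 2πf = 578100 rad/s
X_L = ωL = 3584 Ω
X_C = 1/(ωC) = 1920 Ω
Parallel: admittances add. Y = 1/R + 1/(jωL) + jωC
Y = (0.0003509 + j0.0002418) S
|Y| = 0.0004261 S → |Z| = 1/|Y| = 2347 Ω, ∠Z = −∠Y = -34.57°
cos φ = cos(-34.57°) = 0.8234

0.8234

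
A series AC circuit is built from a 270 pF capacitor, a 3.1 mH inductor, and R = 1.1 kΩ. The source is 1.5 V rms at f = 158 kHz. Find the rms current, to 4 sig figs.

ω = 2πf = 992700 rad/s
X_L = ωL = 3078 Ω
X_C = 1/(ωC) = 3731 Ω
Net reactance X = X_L − X_C = -653.3 Ω
Z = 1100 − j653.3 Ω
|Z| = √(1100² + 653.3²) = 1279 Ω
I = V/|Z| = 1.5/1279 = 1.172 mA

1.172 mA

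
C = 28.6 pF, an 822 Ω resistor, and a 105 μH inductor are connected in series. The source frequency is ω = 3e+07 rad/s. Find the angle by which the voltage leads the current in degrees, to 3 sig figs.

67.5°

X_L = ωL = 3150 Ω
X_C = 1/(ωC) = 1170 Ω
Net reactance X = X_L − X_C = 1980 Ω
Z = 822 + j1980 Ω
|Z| = √(822² + 1980²) = 2150 Ω
∠Z = arctan(1980/822) = 67.5°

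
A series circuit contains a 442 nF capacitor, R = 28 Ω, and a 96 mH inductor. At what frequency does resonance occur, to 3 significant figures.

ω₀ = 1/√(LC) = 1/√(0.096 × 4.42e-07) = 4855 rad/s
f₀ = ω₀/(2π) = 773 Hz

773 Hz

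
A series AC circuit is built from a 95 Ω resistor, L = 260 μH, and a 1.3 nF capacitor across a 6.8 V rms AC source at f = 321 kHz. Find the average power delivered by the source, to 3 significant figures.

ω = 2πf = 2.017e+06 rad/s
X_L = ωL = 524 Ω
X_C = 1/(ωC) = 381 Ω
Net reactance X = X_L − X_C = 143 Ω
Z = 95.0 + j143 Ω
|Z| = √(95.0² + 143²) = 172 Ω
∠Z = arctan(143/95.0) = 56.4°
I = V/|Z| = 39.6 mA
P = VI cos φ = 6.8 × 0.0396 × cos(56.4°) = 149 mW

149 mW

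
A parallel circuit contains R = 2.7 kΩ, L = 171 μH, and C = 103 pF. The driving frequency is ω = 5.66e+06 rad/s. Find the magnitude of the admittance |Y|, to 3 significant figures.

583 μS

X_L = ωL = 968 Ω
X_C = 1/(ωC) = 1720 Ω
Parallel: admittances add. Y = 1/R + 1/(jωL) + jωC
Y = (0.000370 − j0.000450) S
|Y| = 0.000583 S → |Z| = 1/|Y| = 1720 Ω, ∠Z = −∠Y = 50.6°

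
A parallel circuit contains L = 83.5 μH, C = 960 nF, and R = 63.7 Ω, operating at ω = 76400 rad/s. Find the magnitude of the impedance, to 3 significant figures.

X_L = ωL = 6.38 Ω
X_C = 1/(ωC) = 13.6 Ω
Parallel: admittances add. Y = 1/R + 1/(jωL) + jωC
Y = (0.0157 − j0.0834) S
|Y| = 0.0849 S → |Z| = 1/|Y| = 11.8 Ω, ∠Z = −∠Y = 79.3°

11.8 Ω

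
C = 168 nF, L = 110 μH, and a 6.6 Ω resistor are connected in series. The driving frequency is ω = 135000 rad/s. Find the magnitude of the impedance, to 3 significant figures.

X_L = ωL = 14.8 Ω
X_C = 1/(ωC) = 44.1 Ω
Net reactance X = X_L − X_C = -29.2 Ω
Z = 6.60 − j29.2 Ω
|Z| = √(6.60² + 29.2²) = 30.0 Ω

30.0 Ω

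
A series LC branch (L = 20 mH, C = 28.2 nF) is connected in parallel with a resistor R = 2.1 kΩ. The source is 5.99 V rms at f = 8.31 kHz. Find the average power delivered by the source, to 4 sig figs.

17.09 mW

ω = 2πf = 52210 rad/s
X_L = ωL = 1044 Ω
X_C = 1/(ωC) = 679.2 Ω
Branch 1: Z₁ = R = 2100 Ω
Branch 2 (series LC): Z₂ = j(X_L − X_C) = j365.1 Ω
Parallel: Z = Z₁Z₂/(Z₁+Z₂), |Z| = 359.7 Ω, ∠Z = 80.14°
I = V/|Z| = 16.65 mA
P = VI cos φ = 5.99 × 0.01665 × cos(80.14°) = 17.09 mW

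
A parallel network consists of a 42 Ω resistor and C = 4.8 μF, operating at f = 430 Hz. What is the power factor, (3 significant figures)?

ω = 2πf = 2702 rad/s
X_C = 1/(ωC) = 77.1 Ω
Parallel: admittances add. Y = 1/R + jωC
Y = (0.0238 + j0.0130) S
|Y| = 0.0271 S → |Z| = 1/|Y| = 36.9 Ω, ∠Z = −∠Y = -28.6°
cos φ = cos(-28.6°) = 0.878

0.878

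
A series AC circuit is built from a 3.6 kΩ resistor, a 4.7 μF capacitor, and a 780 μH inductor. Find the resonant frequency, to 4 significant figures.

ω₀ = 1/√(LC) = 1/√(0.00078 × 4.7e-06) = 16520 rad/s
f₀ = ω₀/(2π) = 2.629 kHz

2.629 kHz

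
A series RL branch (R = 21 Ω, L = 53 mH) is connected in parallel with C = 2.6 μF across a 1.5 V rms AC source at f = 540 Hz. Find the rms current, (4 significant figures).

5.095 mA

ω = 2πf = 3393 rad/s
X_L = ωL = 179.8 Ω
X_C = 1/(ωC) = 113.4 Ω
Branch 1 (R+jX_L): Z₁ = 21.00 + j179.8 Ω, |Z₁| = 181.0 Ω
Branch 2 (−jX_C): Z₂ = −j113.4 Ω
Parallel: Z = Z₁Z₂/(Z₁+Z₂), |Z| = 294.4 Ω, ∠Z = -79.13°
I = V/|Z| = 1.5/294.4 = 5.095 mA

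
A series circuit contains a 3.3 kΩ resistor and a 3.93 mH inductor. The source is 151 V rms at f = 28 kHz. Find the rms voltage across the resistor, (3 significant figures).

148 V

ω = 2πf = 175900 rad/s
X_L = ωL = 691 Ω
Z = 3300 + j691 Ω
|Z| = √(3300² + 691²) = 3370 Ω
I = V/|Z| = 44.8 mA
V_R = I·|Z_R| = 0.0448 × 3300 = 148 V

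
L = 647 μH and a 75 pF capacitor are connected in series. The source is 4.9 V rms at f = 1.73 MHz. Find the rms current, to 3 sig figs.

ω = 2πf = 1.087e+07 rad/s
X_L = ωL = 7030 Ω
X_C = 1/(ωC) = 1230 Ω
Net reactance X = X_L − X_C = 5810 Ω
Z = j5810 Ω
|Z| = √(0² + 5810²) = 5810 Ω
I = V/|Z| = 4.9/5810 = 844 μA

844 μA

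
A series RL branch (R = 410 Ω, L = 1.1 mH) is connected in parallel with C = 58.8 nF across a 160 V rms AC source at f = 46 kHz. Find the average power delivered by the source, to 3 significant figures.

39.0 W

ω = 2πf = 289000 rad/s
X_L = ωL = 318 Ω
X_C = 1/(ωC) = 58.8 Ω
Branch 1 (R+jX_L): Z₁ = 410 + j318 Ω, |Z₁| = 519 Ω
Branch 2 (−jX_C): Z₂ = −j58.8 Ω
Parallel: Z = Z₁Z₂/(Z₁+Z₂), |Z| = 62.9 Ω, ∠Z = -84.5°
I = V/|Z| = 2.54 A
P = VI cos φ = 160 × 2.54 × cos(-84.5°) = 39.0 W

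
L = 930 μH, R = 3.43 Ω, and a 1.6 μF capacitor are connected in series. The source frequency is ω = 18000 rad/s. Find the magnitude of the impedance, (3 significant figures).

18.3 Ω

X_L = ωL = 16.7 Ω
X_C = 1/(ωC) = 34.7 Ω
Net reactance X = X_L − X_C = -18.0 Ω
Z = 3.43 − j18.0 Ω
|Z| = √(3.43² + 18.0²) = 18.3 Ω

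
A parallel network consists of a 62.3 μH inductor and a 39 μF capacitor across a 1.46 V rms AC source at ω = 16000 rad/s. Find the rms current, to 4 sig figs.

553.6 mA

X_L = ωL = 0.9968 Ω
X_C = 1/(ωC) = 1.603 Ω
Parallel: admittances add. Y = 1/(jωL) + jωC
Y = (0 − j0.3792) S
|Y| = 0.3792 S → |Z| = 1/|Y| = 2.637 Ω, ∠Z = −∠Y = 90.00°
I = V/|Z| = 1.46/2.637 = 553.6 mA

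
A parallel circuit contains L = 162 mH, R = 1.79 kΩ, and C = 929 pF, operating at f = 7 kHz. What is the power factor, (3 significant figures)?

ω = 2πf = 43980 rad/s
X_L = ωL = 7130 Ω
X_C = 1/(ωC) = 24500 Ω
Parallel: admittances add. Y = 1/R + 1/(jωL) + jωC
Y = (0.000559 − j9.95e-05) S
|Y| = 0.000567 S → |Z| = 1/|Y| = 1760 Ω, ∠Z = −∠Y = 10.1°
cos φ = cos(10.1°) = 0.985

0.985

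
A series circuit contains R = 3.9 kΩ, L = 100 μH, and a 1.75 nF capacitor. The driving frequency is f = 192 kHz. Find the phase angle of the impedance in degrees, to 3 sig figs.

ω = 2πf = 1.206e+06 rad/s
X_L = ωL = 121 Ω
X_C = 1/(ωC) = 474 Ω
Net reactance X = X_L − X_C = -353 Ω
Z = 3900 − j353 Ω
|Z| = √(3900² + 353²) = 3920 Ω
∠Z = arctan(-353/3900) = -5.17°

-5.17°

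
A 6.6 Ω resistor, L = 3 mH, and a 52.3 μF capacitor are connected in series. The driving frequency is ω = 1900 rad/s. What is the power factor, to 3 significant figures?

0.834

X_L = ωL = 5.70 Ω
X_C = 1/(ωC) = 10.1 Ω
Net reactance X = X_L − X_C = -4.36 Ω
Z = 6.60 − j4.36 Ω
|Z| = √(6.60² + 4.36²) = 7.91 Ω
∠Z = arctan(-4.36/6.60) = -33.5°
cos φ = cos(-33.5°) = 0.834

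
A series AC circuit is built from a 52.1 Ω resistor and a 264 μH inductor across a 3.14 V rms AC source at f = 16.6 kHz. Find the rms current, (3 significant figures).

ω = 2πf = 104300 rad/s
X_L = ωL = 27.5 Ω
Z = 52.1 + j27.5 Ω
|Z| = √(52.1² + 27.5²) = 58.9 Ω
I = V/|Z| = 3.14/58.9 = 53.3 mA

53.3 mA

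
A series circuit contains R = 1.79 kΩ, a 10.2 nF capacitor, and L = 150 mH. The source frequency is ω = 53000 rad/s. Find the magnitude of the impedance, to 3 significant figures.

6360 Ω

X_L = ωL = 7950 Ω
X_C = 1/(ωC) = 1850 Ω
Net reactance X = X_L − X_C = 6100 Ω
Z = 1790 + j6100 Ω
|Z| = √(1790² + 6100²) = 6360 Ω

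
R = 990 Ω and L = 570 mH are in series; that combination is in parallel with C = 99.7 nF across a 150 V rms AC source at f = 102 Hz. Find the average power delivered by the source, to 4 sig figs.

20.00 W

ω = 2πf = 640.9 rad/s
X_L = ωL = 365.3 Ω
X_C = 1/(ωC) = 15650 Ω
Branch 1 (R+jX_L): Z₁ = 990.0 + j365.3 Ω, |Z₁| = 1055 Ω
Branch 2 (−jX_C): Z₂ = −j15650 Ω
Parallel: Z = Z₁Z₂/(Z₁+Z₂), |Z| = 1078 Ω, ∠Z = 16.55°
I = V/|Z| = 139.1 mA
P = VI cos φ = 150 × 0.1391 × cos(16.55°) = 20.00 W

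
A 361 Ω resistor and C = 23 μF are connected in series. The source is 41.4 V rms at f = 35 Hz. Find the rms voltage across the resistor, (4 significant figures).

ω = 2πf = 219.9 rad/s
X_C = 1/(ωC) = 197.7 Ω
Z = 361.0 − j197.7 Ω
|Z| = √(361.0² + 197.7²) = 411.6 Ω
I = V/|Z| = 100.6 mA
V_R = I·|Z_R| = 0.1006 × 361.0 = 36.31 V

36.31 V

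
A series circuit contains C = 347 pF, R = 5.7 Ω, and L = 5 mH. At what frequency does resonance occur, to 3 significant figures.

121 kHz

ω₀ = 1/√(LC) = 1/√(0.005 × 3.47e-10) = 759200 rad/s
f₀ = ω₀/(2π) = 121 kHz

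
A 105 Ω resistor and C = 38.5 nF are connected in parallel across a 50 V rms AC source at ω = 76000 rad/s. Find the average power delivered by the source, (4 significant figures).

X_C = 1/(ωC) = 341.8 Ω
Parallel: admittances add. Y = 1/R + jωC
Y = (0.009524 + j0.002926) S
|Y| = 0.009963 S → |Z| = 1/|Y| = 100.4 Ω, ∠Z = −∠Y = -17.08°
I = V/|Z| = 498.2 mA
P = VI cos φ = 50 × 0.4982 × cos(-17.08°) = 23.81 W

23.81 W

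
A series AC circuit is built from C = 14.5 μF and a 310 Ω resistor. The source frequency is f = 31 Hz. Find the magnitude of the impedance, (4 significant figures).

ω = 2πf = 194.8 rad/s
X_C = 1/(ωC) = 354.1 Ω
Z = 310.0 − j354.1 Ω
|Z| = √(310.0² + 354.1²) = 470.6 Ω

470.6 Ω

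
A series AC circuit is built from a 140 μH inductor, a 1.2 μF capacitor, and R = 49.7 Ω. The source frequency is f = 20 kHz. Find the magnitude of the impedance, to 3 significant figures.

ω = 2πf = 125700 rad/s
X_L = ωL = 17.6 Ω
X_C = 1/(ωC) = 6.63 Ω
Net reactance X = X_L − X_C = 11.0 Ω
Z = 49.7 + j11.0 Ω
|Z| = √(49.7² + 11.0²) = 50.9 Ω

50.9 Ω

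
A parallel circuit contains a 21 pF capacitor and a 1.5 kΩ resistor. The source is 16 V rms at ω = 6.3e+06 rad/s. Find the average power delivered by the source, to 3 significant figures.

171 mW

X_C = 1/(ωC) = 7560 Ω
Parallel: admittances add. Y = 1/R + jωC
Y = (0.000667 + j0.000132) S
|Y| = 0.000680 S → |Z| = 1/|Y| = 1470 Ω, ∠Z = −∠Y = -11.2°
I = V/|Z| = 10.9 mA
P = VI cos φ = 16 × 0.0109 × cos(-11.2°) = 171 mW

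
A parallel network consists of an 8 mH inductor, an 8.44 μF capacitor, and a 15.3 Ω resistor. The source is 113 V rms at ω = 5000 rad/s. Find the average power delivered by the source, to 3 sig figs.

835 W

X_L = ωL = 40.0 Ω
X_C = 1/(ωC) = 23.7 Ω
Parallel: admittances add. Y = 1/R + 1/(jωL) + jωC
Y = (0.0654 + j0.0172) S
|Y| = 0.0676 S → |Z| = 1/|Y| = 14.8 Ω, ∠Z = −∠Y = -14.7°
I = V/|Z| = 7.64 A
P = VI cos φ = 113 × 7.64 × cos(-14.7°) = 835 W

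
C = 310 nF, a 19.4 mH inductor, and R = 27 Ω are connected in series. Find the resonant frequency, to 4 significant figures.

2.052 kHz

ω₀ = 1/√(LC) = 1/√(0.0194 × 3.1e-07) = 12890 rad/s
f₀ = ω₀/(2π) = 2.052 kHz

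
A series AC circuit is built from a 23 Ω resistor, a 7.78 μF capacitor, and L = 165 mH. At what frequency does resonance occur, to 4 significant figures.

ω₀ = 1/√(LC) = 1/√(0.165 × 7.78e-06) = 882.6 rad/s
f₀ = ω₀/(2π) = 140.5 Hz

140.5 Hz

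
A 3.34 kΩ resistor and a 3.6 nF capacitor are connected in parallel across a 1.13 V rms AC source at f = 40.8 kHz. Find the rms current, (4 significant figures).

ω = 2πf = 256400 rad/s
X_C = 1/(ωC) = 1084 Ω
Parallel: admittances add. Y = 1/R + jωC
Y = (0.0002994 + j0.0009229) S
|Y| = 0.0009702 S → |Z| = 1/|Y| = 1031 Ω, ∠Z = −∠Y = -72.03°
I = V/|Z| = 1.13/1031 = 1.096 mA

1.096 mA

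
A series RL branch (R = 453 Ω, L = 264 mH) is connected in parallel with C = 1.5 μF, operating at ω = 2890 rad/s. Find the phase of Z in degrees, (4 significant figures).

-80.30°

X_L = ωL = 763.0 Ω
X_C = 1/(ωC) = 230.7 Ω
Branch 1 (R+jX_L): Z₁ = 453.0 + j763.0 Ω, |Z₁| = 887.3 Ω
Branch 2 (−jX_C): Z₂ = −j230.7 Ω
Parallel: Z = Z₁Z₂/(Z₁+Z₂), |Z| = 292.8 Ω, ∠Z = -80.30°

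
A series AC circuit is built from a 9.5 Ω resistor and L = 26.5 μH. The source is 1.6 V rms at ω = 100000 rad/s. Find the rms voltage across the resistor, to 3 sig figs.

1.54 V

X_L = ωL = 2.65 Ω
Z = 9.50 + j2.65 Ω
|Z| = √(9.50² + 2.65²) = 9.86 Ω
I = V/|Z| = 162 mA
V_R = I·|Z_R| = 0.162 × 9.50 = 1.54 V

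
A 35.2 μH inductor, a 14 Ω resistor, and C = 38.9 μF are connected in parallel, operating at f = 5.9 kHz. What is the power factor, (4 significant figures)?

ω = 2πf = 37070 rad/s
X_L = ωL = 1.305 Ω
X_C = 1/(ωC) = 0.6935 Ω
Parallel: admittances add. Y = 1/R + 1/(jωL) + jωC
Y = (0.07143 + j0.6757) S
|Y| = 0.6795 S → |Z| = 1/|Y| = 1.472 Ω, ∠Z = −∠Y = -83.97°
cos φ = cos(-83.97°) = 0.1051

0.1051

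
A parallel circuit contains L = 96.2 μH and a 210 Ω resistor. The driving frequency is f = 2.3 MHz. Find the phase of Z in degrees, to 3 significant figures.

8.59°

ω = 2πf = 1.445e+07 rad/s
X_L = ωL = 1390 Ω
Parallel: admittances add. Y = 1/R + 1/(jωL)
Y = (0.00476 − j0.000719) S
|Y| = 0.00482 S → |Z| = 1/|Y| = 208 Ω, ∠Z = −∠Y = 8.59°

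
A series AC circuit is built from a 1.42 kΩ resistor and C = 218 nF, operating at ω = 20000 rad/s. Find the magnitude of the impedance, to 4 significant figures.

1438 Ω

X_C = 1/(ωC) = 229.4 Ω
Z = 1420 − j229.4 Ω
|Z| = √(1420² + 229.4²) = 1438 Ω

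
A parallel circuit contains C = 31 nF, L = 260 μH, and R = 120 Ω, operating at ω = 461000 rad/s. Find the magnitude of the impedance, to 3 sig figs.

X_L = ωL = 120 Ω
X_C = 1/(ωC) = 70.0 Ω
Parallel: admittances add. Y = 1/R + 1/(jωL) + jωC
Y = (0.00833 + j0.00595) S
|Y| = 0.0102 S → |Z| = 1/|Y| = 97.7 Ω, ∠Z = −∠Y = -35.5°

97.7 Ω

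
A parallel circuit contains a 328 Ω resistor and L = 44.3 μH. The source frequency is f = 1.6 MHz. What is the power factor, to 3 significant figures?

ω = 2πf = 1.005e+07 rad/s
X_L = ωL = 445 Ω
Parallel: admittances add. Y = 1/R + 1/(jωL)
Y = (0.00305 − j0.00225) S
|Y| = 0.00379 S → |Z| = 1/|Y| = 264 Ω, ∠Z = −∠Y = 36.4°
cos φ = cos(36.4°) = 0.805

0.805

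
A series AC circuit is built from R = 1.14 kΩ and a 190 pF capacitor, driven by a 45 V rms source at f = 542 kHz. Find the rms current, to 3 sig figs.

23.4 mA

ω = 2πf = 3.405e+06 rad/s
X_C = 1/(ωC) = 1550 Ω
Z = 1140 − j1550 Ω
|Z| = √(1140² + 1550²) = 1920 Ω
I = V/|Z| = 45/1920 = 23.4 mA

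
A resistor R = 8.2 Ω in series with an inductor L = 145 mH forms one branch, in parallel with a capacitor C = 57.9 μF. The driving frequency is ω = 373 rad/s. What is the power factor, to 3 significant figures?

X_L = ωL = 54.1 Ω
X_C = 1/(ωC) = 46.3 Ω
Branch 1 (R+jX_L): Z₁ = 8.20 + j54.1 Ω, |Z₁| = 54.7 Ω
Branch 2 (−jX_C): Z₂ = −j46.3 Ω
Parallel: Z = Z₁Z₂/(Z₁+Z₂), |Z| = 224 Ω, ∠Z = -52.1°
cos φ = cos(-52.1°) = 0.614

0.614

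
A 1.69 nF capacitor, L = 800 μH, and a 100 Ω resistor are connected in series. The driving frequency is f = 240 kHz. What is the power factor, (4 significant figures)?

ω = 2πf = 1.508e+06 rad/s
X_L = ωL = 1206 Ω
X_C = 1/(ωC) = 392.4 Ω
Net reactance X = X_L − X_C = 814.0 Ω
Z = 100.0 + j814.0 Ω
|Z| = √(100.0² + 814.0²) = 820.1 Ω
∠Z = arctan(814.0/100.0) = 83.00°
cos φ = cos(83.00°) = 0.1219

0.1219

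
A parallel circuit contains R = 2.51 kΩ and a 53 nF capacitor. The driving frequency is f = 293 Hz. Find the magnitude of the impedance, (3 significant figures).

2440 Ω

ω = 2πf = 1841 rad/s
X_C = 1/(ωC) = 10200 Ω
Parallel: admittances add. Y = 1/R + jωC
Y = (0.000398 + j9.76e-05) S
|Y| = 0.000410 S → |Z| = 1/|Y| = 2440 Ω, ∠Z = −∠Y = -13.8°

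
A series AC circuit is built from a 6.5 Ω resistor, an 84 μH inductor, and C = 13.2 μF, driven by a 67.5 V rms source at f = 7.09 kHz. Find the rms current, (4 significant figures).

ω = 2πf = 44550 rad/s
X_L = ωL = 3.742 Ω
X_C = 1/(ωC) = 1.701 Ω
Net reactance X = X_L − X_C = 2.041 Ω
Z = 6.500 + j2.041 Ω
|Z| = √(6.500² + 2.041²) = 6.813 Ω
I = V/|Z| = 67.5/6.813 = 9.907 A

9.907 A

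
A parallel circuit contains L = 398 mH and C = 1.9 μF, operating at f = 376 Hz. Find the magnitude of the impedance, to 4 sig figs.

292.0 Ω

ω = 2πf = 2362 rad/s
X_L = ωL = 940.3 Ω
X_C = 1/(ωC) = 222.8 Ω
Parallel: admittances add. Y = 1/(jωL) + jωC
Y = (0 + j0.003425) S
|Y| = 0.003425 S → |Z| = 1/|Y| = 292.0 Ω, ∠Z = −∠Y = -90.00°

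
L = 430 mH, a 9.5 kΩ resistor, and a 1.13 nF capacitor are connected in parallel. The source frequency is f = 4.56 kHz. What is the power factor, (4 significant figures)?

ω = 2πf = 28650 rad/s
X_L = ωL = 12320 Ω
X_C = 1/(ωC) = 30890 Ω
Parallel: admittances add. Y = 1/R + 1/(jωL) + jωC
Y = (0.0001053 − j4.879e-05) S
|Y| = 0.0001160 S → |Z| = 1/|Y| = 8619 Ω, ∠Z = −∠Y = 24.87°
cos φ = cos(24.87°) = 0.9073

0.9073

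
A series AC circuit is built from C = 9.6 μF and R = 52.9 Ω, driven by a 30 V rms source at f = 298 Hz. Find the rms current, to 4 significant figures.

390.8 mA

ω = 2πf = 1872 rad/s
X_C = 1/(ωC) = 55.63 Ω
Z = 52.90 − j55.63 Ω
|Z| = √(52.90² + 55.63²) = 76.77 Ω
I = V/|Z| = 30/76.77 = 390.8 mA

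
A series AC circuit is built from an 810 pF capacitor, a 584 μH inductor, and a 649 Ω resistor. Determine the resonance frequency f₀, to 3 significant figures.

ω₀ = 1/√(LC) = 1/√(0.000584 × 8.1e-10) = 1.454e+06 rad/s
f₀ = ω₀/(2π) = 231 kHz

231 kHz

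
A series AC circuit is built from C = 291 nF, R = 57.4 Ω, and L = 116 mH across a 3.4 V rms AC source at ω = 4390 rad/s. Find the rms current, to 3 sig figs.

12.2 mA

X_L = ωL = 509 Ω
X_C = 1/(ωC) = 783 Ω
Net reactance X = X_L − X_C = -274 Ω
Z = 57.4 − j274 Ω
|Z| = √(57.4² + 274²) = 280 Ω
I = V/|Z| = 3.4/280 = 12.2 mA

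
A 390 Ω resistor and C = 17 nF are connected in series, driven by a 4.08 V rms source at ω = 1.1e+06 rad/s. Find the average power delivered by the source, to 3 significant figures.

X_C = 1/(ωC) = 53.5 Ω
Z = 390 − j53.5 Ω
|Z| = √(390² + 53.5²) = 394 Ω
∠Z = arctan(-53.5/390) = -7.81°
I = V/|Z| = 10.4 mA
P = VI cos φ = 4.08 × 0.0104 × cos(-7.81°) = 41.9 mW

41.9 mW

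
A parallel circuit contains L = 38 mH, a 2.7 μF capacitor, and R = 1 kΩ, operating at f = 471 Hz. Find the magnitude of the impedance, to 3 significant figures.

743 Ω

ω = 2πf = 2959 rad/s
X_L = ωL = 112 Ω
X_C = 1/(ωC) = 125 Ω
Parallel: admittances add. Y = 1/R + 1/(jωL) + jωC
Y = (0.00100 − j0.000902) S
|Y| = 0.00135 S → |Z| = 1/|Y| = 743 Ω, ∠Z = −∠Y = 42.1°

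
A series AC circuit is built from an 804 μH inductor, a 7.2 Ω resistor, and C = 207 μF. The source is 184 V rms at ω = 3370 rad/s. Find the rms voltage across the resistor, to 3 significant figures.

X_L = ωL = 2.71 Ω
X_C = 1/(ωC) = 1.43 Ω
Net reactance X = X_L − X_C = 1.28 Ω
Z = 7.20 + j1.28 Ω
|Z| = √(7.20² + 1.28²) = 7.31 Ω
I = V/|Z| = 25.2 A
V_R = I·|Z_R| = 25.2 × 7.20 = 181 V

181 V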